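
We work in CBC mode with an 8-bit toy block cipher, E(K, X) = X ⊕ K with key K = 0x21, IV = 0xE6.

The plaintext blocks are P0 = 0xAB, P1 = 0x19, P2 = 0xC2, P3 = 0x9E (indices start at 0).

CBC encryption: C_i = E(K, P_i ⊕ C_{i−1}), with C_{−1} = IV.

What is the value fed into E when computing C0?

0x4D

C0: P0 ⊕ 0xE6 = 0x4D; E(K, 0x4D) = 0x6C.
So the input to E for block 0 is 0x4D.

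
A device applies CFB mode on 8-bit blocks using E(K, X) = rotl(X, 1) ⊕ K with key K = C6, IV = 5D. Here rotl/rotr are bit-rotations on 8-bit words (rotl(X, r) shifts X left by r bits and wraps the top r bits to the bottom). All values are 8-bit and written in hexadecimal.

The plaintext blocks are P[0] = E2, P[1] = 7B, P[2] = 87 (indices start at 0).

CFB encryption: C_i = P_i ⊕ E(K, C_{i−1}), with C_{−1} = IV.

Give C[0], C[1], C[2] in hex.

C[0] = 9E, C[1] = 80, C[2] = 40

C[0]: E(K, 5D) = 7C; E2 ⊕ 7C = 9E.
C[1]: E(K, 9E) = FB; 7B ⊕ FB = 80.
C[2]: E(K, 80) = C7; 87 ⊕ C7 = 40.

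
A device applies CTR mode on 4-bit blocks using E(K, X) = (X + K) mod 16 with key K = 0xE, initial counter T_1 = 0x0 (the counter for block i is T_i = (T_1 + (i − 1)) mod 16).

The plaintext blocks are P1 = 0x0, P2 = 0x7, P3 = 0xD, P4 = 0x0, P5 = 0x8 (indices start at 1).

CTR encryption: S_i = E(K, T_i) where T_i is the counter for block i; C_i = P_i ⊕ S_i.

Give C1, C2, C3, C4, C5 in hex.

C1: T = 0x0, S = E(K, T) = 0xE; 0x0 ⊕ 0xE = 0xE.
C2: T = 0x1, S = E(K, T) = 0xF; 0x7 ⊕ 0xF = 0x8.
C3: T = 0x2, S = E(K, T) = 0x0; 0xD ⊕ 0x0 = 0xD.
C4: T = 0x3, S = E(K, T) = 0x1; 0x0 ⊕ 0x1 = 0x1.
C5: T = 0x4, S = E(K, T) = 0x2; 0x8 ⊕ 0x2 = 0xA.

C1 = 0xE, C2 = 0x8, C3 = 0xD, C4 = 0x1, C5 = 0xA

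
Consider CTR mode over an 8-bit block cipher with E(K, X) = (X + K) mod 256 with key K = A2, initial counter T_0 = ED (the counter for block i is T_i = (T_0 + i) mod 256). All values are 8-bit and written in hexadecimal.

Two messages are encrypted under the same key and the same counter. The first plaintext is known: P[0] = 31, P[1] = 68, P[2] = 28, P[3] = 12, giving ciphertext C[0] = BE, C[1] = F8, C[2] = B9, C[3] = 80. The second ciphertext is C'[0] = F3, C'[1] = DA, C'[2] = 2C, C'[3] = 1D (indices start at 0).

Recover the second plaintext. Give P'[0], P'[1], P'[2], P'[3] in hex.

P'[0] = 7C, P'[1] = 4A, P'[2] = BD, P'[3] = 8F

In CTR with a reused counter, both messages share the same keystream S_i, so C_i ⊕ C'_i = P_i ⊕ P'_i and thus P'_i = P_i ⊕ C_i ⊕ C'_i.
P'[0]: 31 ⊕ BE ⊕ F3 = 7C.
P'[1]: 68 ⊕ F8 ⊕ DA = 4A.
P'[2]: 28 ⊕ B9 ⊕ 2C = BD.
P'[3]: 12 ⊕ 80 ⊕ 1D = 8F.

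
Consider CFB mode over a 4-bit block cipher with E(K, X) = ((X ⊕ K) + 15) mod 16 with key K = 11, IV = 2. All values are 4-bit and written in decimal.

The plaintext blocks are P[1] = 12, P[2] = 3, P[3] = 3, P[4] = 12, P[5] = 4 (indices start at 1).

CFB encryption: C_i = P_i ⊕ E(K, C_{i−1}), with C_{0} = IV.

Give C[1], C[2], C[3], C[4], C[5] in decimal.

C[1] = 4, C[2] = 13, C[3] = 6, C[4] = 0, C[5] = 14

C[1]: E(K, 2) = 8; 12 ⊕ 8 = 4.
C[2]: E(K, 4) = 14; 3 ⊕ 14 = 13.
C[3]: E(K, 13) = 5; 3 ⊕ 5 = 6.
C[4]: E(K, 6) = 12; 12 ⊕ 12 = 0.
C[5]: E(K, 0) = 10; 4 ⊕ 10 = 14.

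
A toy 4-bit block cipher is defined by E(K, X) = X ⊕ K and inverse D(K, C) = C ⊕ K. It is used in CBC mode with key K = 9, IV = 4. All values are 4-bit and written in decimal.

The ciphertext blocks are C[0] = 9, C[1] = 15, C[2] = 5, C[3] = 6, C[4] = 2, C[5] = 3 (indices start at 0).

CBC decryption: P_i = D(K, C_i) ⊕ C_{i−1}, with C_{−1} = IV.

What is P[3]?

P[3]: D(K, 6) = 15; 15 ⊕ 5 = 10.

P[3] = 10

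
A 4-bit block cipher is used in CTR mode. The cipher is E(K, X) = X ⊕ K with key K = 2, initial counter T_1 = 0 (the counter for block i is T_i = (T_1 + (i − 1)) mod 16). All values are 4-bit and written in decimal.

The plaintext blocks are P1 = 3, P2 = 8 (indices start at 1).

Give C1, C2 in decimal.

C1 = 1, C2 = 11

CTR encryption: S_i = E(K, T_i) where T_i is the counter for block i; C_i = P_i ⊕ S_i.
C1: T = 0, S = E(K, T) = 2; 3 ⊕ 2 = 1.
C2: T = 1, S = E(K, T) = 3; 8 ⊕ 3 = 11.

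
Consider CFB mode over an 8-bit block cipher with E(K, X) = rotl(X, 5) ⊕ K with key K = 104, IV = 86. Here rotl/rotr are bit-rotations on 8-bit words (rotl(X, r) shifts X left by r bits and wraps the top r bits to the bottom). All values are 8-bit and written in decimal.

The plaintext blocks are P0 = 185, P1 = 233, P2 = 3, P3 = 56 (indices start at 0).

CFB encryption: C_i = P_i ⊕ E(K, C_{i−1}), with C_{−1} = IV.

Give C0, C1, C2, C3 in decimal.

C0: E(K, 86) = 162; 185 ⊕ 162 = 27.
C1: E(K, 27) = 11; 233 ⊕ 11 = 226.
C2: E(K, 226) = 52; 3 ⊕ 52 = 55.
C3: E(K, 55) = 142; 56 ⊕ 142 = 182.

C0 = 27, C1 = 226, C2 = 55, C3 = 182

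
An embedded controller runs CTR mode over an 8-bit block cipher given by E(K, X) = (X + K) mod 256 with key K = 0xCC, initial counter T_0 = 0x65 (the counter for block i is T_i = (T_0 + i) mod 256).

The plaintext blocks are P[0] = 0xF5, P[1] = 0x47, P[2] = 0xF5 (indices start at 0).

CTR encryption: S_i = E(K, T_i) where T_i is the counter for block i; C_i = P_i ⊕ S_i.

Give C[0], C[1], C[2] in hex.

C[0]: T = 0x65, S = E(K, T) = 0x31; 0xF5 ⊕ 0x31 = 0xC4.
C[1]: T = 0x66, S = E(K, T) = 0x32; 0x47 ⊕ 0x32 = 0x75.
C[2]: T = 0x67, S = E(K, T) = 0x33; 0xF5 ⊕ 0x33 = 0xC6.

C[0] = 0xC4, C[1] = 0x75, C[2] = 0xC6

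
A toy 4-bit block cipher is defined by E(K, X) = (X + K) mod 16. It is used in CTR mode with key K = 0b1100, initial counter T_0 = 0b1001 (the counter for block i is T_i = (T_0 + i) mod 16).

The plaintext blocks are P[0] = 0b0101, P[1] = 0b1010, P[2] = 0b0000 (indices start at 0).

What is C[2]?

CTR encryption: S_i = E(K, T_i) where T_i is the counter for block i; C_i = P_i ⊕ S_i.
C[0]: T = 0b1001, S = E(K, T) = 0b0101; 0b0101 ⊕ 0b0101 = 0b0000.
C[1]: T = 0b1010, S = E(K, T) = 0b0110; 0b1010 ⊕ 0b0110 = 0b1100.
C[2]: T = 0b1011, S = E(K, T) = 0b0111; 0b0000 ⊕ 0b0111 = 0b0111.

C[2] = 0b0111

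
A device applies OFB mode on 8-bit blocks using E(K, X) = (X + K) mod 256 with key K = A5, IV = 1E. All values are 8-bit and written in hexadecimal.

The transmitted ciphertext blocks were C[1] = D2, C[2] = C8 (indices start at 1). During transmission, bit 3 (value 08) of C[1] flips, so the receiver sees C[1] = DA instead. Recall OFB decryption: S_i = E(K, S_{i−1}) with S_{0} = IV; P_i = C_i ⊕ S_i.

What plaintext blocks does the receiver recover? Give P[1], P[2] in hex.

P[1] = 19, P[2] = A0

Only C[1] changed, to DA. In OFB, a change in C_i flips the same bit in P_i only; the keystream is unaffected. Decrypting the received ciphertext:
P[1]: S = E(K, 1E) = C3; DA ⊕ C3 = 19.
P[2]: S = E(K, C3) = 68; C8 ⊕ 68 = A0.
Blocks that differ from the original plaintext: P[1].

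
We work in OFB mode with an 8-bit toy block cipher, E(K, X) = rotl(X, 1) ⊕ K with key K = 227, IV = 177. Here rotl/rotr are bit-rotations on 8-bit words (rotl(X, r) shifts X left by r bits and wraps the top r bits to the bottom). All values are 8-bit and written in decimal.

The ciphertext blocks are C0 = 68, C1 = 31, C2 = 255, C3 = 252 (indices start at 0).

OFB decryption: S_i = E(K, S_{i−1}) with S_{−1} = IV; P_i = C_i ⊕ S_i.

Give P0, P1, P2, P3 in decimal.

P0: S = E(K, 177) = 128; 68 ⊕ 128 = 196.
P1: S = E(K, 128) = 226; 31 ⊕ 226 = 253.
P2: S = E(K, 226) = 38; 255 ⊕ 38 = 217.
P3: S = E(K, 38) = 175; 252 ⊕ 175 = 83.

P0 = 196, P1 = 253, P2 = 217, P3 = 83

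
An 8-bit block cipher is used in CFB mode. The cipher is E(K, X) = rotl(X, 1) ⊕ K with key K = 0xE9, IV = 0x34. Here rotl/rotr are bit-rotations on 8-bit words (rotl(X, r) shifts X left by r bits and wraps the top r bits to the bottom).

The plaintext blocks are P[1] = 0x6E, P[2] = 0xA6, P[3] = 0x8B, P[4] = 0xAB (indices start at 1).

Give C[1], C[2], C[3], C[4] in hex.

C[1] = 0xEF, C[2] = 0x90, C[3] = 0x43, C[4] = 0xC4

CFB encryption: C_i = P_i ⊕ E(K, C_{i−1}), with C_{0} = IV.
C[1]: E(K, 0x34) = 0x81; 0x6E ⊕ 0x81 = 0xEF.
C[2]: E(K, 0xEF) = 0x36; 0xA6 ⊕ 0x36 = 0x90.
C[3]: E(K, 0x90) = 0xC8; 0x8B ⊕ 0xC8 = 0x43.
C[4]: E(K, 0x43) = 0x6F; 0xAB ⊕ 0x6F = 0xC4.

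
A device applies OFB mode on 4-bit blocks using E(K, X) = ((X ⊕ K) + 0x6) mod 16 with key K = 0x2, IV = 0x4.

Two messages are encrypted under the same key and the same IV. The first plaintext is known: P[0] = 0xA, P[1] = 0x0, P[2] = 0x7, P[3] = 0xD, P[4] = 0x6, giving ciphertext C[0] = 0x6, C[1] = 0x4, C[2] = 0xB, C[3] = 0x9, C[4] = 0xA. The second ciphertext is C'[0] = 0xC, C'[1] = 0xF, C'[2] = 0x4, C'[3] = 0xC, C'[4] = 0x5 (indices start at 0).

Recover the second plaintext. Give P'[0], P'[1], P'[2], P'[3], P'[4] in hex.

P'[0] = 0x0, P'[1] = 0xB, P'[2] = 0x8, P'[3] = 0x8, P'[4] = 0x9

In OFB with a reused IV, both messages share the same keystream S_i, so C_i ⊕ C'_i = P_i ⊕ P'_i and thus P'_i = P_i ⊕ C_i ⊕ C'_i.
P'[0]: 0xA ⊕ 0x6 ⊕ 0xC = 0x0.
P'[1]: 0x0 ⊕ 0x4 ⊕ 0xF = 0xB.
P'[2]: 0x7 ⊕ 0xB ⊕ 0x4 = 0x8.
P'[3]: 0xD ⊕ 0x9 ⊕ 0xC = 0x8.
P'[4]: 0x6 ⊕ 0xA ⊕ 0x5 = 0x9.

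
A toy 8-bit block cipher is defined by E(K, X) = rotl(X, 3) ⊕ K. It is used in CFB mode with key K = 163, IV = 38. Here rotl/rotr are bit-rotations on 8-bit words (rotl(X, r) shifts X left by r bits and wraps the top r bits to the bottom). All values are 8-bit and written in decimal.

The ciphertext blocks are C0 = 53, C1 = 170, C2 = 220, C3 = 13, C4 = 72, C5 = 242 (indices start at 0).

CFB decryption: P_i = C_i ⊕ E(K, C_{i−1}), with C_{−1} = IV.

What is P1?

P1 = 160

P1: E(K, 53) = 10; 170 ⊕ 10 = 160.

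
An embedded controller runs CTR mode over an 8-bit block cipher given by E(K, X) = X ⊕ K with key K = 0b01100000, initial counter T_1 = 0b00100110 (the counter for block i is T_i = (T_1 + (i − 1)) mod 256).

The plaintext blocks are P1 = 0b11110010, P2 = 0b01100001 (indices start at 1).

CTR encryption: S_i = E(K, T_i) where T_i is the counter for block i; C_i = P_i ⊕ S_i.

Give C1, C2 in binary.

C1: T = 0b00100110, S = E(K, T) = 0b01000110; 0b11110010 ⊕ 0b01000110 = 0b10110100.
C2: T = 0b00100111, S = E(K, T) = 0b01000111; 0b01100001 ⊕ 0b01000111 = 0b00100110.

C1 = 0b10110100, C2 = 0b00100110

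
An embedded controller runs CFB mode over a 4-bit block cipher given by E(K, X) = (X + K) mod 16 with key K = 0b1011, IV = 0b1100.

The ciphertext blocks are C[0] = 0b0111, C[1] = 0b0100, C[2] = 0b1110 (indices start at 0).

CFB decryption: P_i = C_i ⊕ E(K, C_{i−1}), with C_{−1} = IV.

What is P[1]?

P[1] = 0b0110

P[1]: E(K, 0b0111) = 0b0010; 0b0100 ⊕ 0b0010 = 0b0110.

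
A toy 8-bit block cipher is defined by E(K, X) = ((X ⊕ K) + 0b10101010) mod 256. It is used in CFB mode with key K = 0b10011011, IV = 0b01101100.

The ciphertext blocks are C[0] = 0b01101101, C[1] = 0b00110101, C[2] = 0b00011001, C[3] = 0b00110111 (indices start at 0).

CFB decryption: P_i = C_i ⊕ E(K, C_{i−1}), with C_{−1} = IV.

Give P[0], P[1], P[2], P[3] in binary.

P[0] = 0b11001100, P[1] = 0b10010101, P[2] = 0b01000001, P[3] = 0b00011011

P[0]: E(K, 0b01101100) = 0b10100001; 0b01101101 ⊕ 0b10100001 = 0b11001100.
P[1]: E(K, 0b01101101) = 0b10100000; 0b00110101 ⊕ 0b10100000 = 0b10010101.
P[2]: E(K, 0b00110101) = 0b01011000; 0b00011001 ⊕ 0b01011000 = 0b01000001.
P[3]: E(K, 0b00011001) = 0b00101100; 0b00110111 ⊕ 0b00101100 = 0b00011011.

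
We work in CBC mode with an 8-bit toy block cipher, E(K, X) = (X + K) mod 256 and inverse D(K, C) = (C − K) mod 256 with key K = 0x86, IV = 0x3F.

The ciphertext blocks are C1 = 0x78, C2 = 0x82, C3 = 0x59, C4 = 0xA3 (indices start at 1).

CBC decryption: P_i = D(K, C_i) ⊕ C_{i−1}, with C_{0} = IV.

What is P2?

P2 = 0x84

P2: D(K, 0x82) = 0xFC; 0xFC ⊕ 0x78 = 0x84.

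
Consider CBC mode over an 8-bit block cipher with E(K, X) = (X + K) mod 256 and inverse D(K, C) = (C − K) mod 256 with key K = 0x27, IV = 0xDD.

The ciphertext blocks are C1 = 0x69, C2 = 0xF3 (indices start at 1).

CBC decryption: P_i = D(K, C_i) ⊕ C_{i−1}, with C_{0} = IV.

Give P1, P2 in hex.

P1: D(K, 0x69) = 0x42; 0x42 ⊕ 0xDD = 0x9F.
P2: D(K, 0xF3) = 0xCC; 0xCC ⊕ 0x69 = 0xA5.

P1 = 0x9F, P2 = 0xA5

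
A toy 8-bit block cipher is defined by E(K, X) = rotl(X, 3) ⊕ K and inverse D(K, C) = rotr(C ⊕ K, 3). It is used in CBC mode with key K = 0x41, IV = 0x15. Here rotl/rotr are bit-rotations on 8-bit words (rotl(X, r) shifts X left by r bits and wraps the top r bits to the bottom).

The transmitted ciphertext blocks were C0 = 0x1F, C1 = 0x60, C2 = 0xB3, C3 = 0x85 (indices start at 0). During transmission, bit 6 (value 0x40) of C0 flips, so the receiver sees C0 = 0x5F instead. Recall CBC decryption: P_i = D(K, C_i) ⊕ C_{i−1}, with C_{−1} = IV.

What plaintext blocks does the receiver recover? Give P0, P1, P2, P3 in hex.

P0 = 0xD6, P1 = 0x7B, P2 = 0x3E, P3 = 0x2B

Only C0 changed, to 0x5F. In CBC, a change in C_i garbles P_i and flips the same bit in P_{i+1}. Decrypting the received ciphertext:
P0: D(K, 0x5F) = 0xC3; 0xC3 ⊕ 0x15 = 0xD6.
P1: D(K, 0x60) = 0x24; 0x24 ⊕ 0x5F = 0x7B.
P2: D(K, 0xB3) = 0x5E; 0x5E ⊕ 0x60 = 0x3E.
P3: D(K, 0x85) = 0x98; 0x98 ⊕ 0xB3 = 0x2B.
Blocks that differ from the original plaintext: P0, P1.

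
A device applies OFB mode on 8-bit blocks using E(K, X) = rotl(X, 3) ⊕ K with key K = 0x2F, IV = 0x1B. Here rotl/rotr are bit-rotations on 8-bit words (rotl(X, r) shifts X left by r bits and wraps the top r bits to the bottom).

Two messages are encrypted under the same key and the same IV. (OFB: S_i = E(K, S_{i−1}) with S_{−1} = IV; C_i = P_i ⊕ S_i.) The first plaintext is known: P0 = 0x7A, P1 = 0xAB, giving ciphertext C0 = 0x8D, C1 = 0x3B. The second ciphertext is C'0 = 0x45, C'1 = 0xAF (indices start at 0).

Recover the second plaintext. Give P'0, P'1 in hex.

P'0 = 0xB2, P'1 = 0x3F

In OFB with a reused IV, both messages share the same keystream S_i, so C_i ⊕ C'_i = P_i ⊕ P'_i and thus P'_i = P_i ⊕ C_i ⊕ C'_i.
P'0: 0x7A ⊕ 0x8D ⊕ 0x45 = 0xB2.
P'1: 0xAB ⊕ 0x3B ⊕ 0xAF = 0x3F.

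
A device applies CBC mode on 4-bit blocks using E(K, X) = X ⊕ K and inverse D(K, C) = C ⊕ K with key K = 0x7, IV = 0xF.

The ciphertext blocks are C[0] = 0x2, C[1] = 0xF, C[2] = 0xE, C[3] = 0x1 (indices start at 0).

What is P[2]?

CBC decryption: P_i = D(K, C_i) ⊕ C_{i−1}, with C_{−1} = IV.
P[2]: D(K, 0xE) = 0x9; 0x9 ⊕ 0xF = 0x6.

P[2] = 0x6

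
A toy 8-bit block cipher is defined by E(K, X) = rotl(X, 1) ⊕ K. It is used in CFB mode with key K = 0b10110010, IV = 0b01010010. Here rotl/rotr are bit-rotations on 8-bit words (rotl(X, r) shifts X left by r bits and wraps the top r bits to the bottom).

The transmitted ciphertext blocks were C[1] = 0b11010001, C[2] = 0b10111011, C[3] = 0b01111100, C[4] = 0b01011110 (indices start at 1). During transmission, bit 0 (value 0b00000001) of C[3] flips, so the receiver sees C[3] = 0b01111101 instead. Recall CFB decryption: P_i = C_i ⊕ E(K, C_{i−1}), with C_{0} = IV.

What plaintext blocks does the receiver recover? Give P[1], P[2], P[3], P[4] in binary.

P[1] = 0b11000111, P[2] = 0b10101010, P[3] = 0b10111000, P[4] = 0b00010110

Only C[3] changed, to 0b01111101. In CFB, a change in C_i flips the same bit in P_i and garbles P_{i+1}. Decrypting the received ciphertext:
P[1]: E(K, 0b01010010) = 0b00010110; 0b11010001 ⊕ 0b00010110 = 0b11000111.
P[2]: E(K, 0b11010001) = 0b00010001; 0b10111011 ⊕ 0b00010001 = 0b10101010.
P[3]: E(K, 0b10111011) = 0b11000101; 0b01111101 ⊕ 0b11000101 = 0b10111000.
P[4]: E(K, 0b01111101) = 0b01001000; 0b01011110 ⊕ 0b01001000 = 0b00010110.
Blocks that differ from the original plaintext: P[3], P[4].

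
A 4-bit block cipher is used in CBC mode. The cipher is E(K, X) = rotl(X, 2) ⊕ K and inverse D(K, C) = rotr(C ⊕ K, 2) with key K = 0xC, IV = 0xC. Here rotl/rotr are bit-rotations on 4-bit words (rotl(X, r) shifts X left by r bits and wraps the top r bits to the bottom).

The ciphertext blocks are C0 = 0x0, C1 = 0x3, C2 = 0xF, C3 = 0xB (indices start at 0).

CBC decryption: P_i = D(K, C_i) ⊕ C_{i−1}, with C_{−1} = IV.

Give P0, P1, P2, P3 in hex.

P0 = 0xF, P1 = 0xF, P2 = 0xF, P3 = 0x2

P0: D(K, 0x0) = 0x3; 0x3 ⊕ 0xC = 0xF.
P1: D(K, 0x3) = 0xF; 0xF ⊕ 0x0 = 0xF.
P2: D(K, 0xF) = 0xC; 0xC ⊕ 0x3 = 0xF.
P3: D(K, 0xB) = 0xD; 0xD ⊕ 0xF = 0x2.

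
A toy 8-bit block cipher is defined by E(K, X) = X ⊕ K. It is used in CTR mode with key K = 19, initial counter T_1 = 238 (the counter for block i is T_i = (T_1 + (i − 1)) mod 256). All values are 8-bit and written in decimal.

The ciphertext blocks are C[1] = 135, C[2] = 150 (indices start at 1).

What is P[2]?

CTR decryption: S_i = E(K, T_i) where T_i is the counter for block i; P_i = C_i ⊕ S_i.
P[2]: T = 239, S = E(K, T) = 252; 150 ⊕ 252 = 106.

P[2] = 106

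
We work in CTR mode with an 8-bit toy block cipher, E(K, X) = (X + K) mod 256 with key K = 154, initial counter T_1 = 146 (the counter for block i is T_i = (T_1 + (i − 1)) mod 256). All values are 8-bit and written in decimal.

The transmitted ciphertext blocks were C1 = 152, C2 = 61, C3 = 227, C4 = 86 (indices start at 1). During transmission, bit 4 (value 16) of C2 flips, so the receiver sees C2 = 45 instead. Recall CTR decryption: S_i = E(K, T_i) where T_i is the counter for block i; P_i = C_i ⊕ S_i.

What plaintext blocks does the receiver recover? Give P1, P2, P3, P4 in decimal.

P1 = 180, P2 = 0, P3 = 205, P4 = 121

Only C2 changed, to 45. In CTR, a change in C_i flips the same bit in P_i only; the keystream is unaffected. Decrypting the received ciphertext:
P1: T = 146, S = E(K, T) = 44; 152 ⊕ 44 = 180.
P2: T = 147, S = E(K, T) = 45; 45 ⊕ 45 = 0.
P3: T = 148, S = E(K, T) = 46; 227 ⊕ 46 = 205.
P4: T = 149, S = E(K, T) = 47; 86 ⊕ 47 = 121.
Blocks that differ from the original plaintext: P2.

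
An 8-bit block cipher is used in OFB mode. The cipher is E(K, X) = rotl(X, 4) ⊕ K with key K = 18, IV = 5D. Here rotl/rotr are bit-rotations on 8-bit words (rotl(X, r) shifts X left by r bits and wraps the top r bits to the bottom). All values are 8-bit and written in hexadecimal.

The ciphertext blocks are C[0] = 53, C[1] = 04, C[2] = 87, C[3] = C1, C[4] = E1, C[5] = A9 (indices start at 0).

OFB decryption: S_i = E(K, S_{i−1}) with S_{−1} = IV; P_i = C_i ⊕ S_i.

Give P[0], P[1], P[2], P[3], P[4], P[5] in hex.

P[0]: S = E(K, 5D) = CD; 53 ⊕ CD = 9E.
P[1]: S = E(K, CD) = C4; 04 ⊕ C4 = C0.
P[2]: S = E(K, C4) = 54; 87 ⊕ 54 = D3.
P[3]: S = E(K, 54) = 5D; C1 ⊕ 5D = 9C.
P[4]: S = E(K, 5D) = CD; E1 ⊕ CD = 2C.
P[5]: S = E(K, CD) = C4; A9 ⊕ C4 = 6D.

P[0] = 9E, P[1] = C0, P[2] = D3, P[3] = 9C, P[4] = 2C, P[5] = 6D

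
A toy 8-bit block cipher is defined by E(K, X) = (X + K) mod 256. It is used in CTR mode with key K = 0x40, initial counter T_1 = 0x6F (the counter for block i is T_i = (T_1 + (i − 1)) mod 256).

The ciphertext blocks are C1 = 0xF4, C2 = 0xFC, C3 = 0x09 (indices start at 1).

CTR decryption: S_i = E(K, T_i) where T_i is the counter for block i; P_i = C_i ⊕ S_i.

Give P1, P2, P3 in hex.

P1: T = 0x6F, S = E(K, T) = 0xAF; 0xF4 ⊕ 0xAF = 0x5B.
P2: T = 0x70, S = E(K, T) = 0xB0; 0xFC ⊕ 0xB0 = 0x4C.
P3: T = 0x71, S = E(K, T) = 0xB1; 0x09 ⊕ 0xB1 = 0xB8.

P1 = 0x5B, P2 = 0x4C, P3 = 0xB8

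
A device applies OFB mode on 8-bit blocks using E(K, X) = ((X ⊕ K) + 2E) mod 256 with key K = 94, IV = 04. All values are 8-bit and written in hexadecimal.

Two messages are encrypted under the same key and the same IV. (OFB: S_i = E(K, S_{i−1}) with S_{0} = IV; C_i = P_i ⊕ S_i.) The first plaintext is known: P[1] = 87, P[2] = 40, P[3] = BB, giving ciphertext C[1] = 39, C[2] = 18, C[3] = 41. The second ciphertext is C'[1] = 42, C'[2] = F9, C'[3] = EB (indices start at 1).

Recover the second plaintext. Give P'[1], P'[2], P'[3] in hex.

In OFB with a reused IV, both messages share the same keystream S_i, so C_i ⊕ C'_i = P_i ⊕ P'_i and thus P'_i = P_i ⊕ C_i ⊕ C'_i.
P'[1]: 87 ⊕ 39 ⊕ 42 = FC.
P'[2]: 40 ⊕ 18 ⊕ F9 = A1.
P'[3]: BB ⊕ 41 ⊕ EB = 11.

P'[1] = FC, P'[2] = A1, P'[3] = 11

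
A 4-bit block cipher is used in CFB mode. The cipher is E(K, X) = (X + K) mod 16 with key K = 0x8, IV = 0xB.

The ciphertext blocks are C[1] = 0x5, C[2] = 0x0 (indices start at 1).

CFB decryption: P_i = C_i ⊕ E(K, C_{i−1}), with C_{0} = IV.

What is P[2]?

P[2] = 0xD

P[2]: E(K, 0x5) = 0xD; 0x0 ⊕ 0xD = 0xD.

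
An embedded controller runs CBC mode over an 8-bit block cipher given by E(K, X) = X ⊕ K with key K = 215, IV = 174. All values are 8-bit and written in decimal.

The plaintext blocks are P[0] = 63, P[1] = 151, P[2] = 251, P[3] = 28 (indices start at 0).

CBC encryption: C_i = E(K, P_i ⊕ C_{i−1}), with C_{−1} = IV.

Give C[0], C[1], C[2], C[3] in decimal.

C[0] = 70, C[1] = 6, C[2] = 42, C[3] = 225

C[0]: P[0] ⊕ 174 = 145; E(K, 145) = 70.
C[1]: P[1] ⊕ 70 = 209; E(K, 209) = 6.
C[2]: P[2] ⊕ 6 = 253; E(K, 253) = 42.
C[3]: P[3] ⊕ 42 = 54; E(K, 54) = 225.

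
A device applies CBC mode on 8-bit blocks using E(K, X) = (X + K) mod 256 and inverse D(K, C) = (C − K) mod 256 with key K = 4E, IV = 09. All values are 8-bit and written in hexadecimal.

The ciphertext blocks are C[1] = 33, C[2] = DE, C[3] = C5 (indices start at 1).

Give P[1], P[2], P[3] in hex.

P[1] = EC, P[2] = A3, P[3] = A9

CBC decryption: P_i = D(K, C_i) ⊕ C_{i−1}, with C_{0} = IV.
P[1]: D(K, 33) = E5; E5 ⊕ 09 = EC.
P[2]: D(K, DE) = 90; 90 ⊕ 33 = A3.
P[3]: D(K, C5) = 77; 77 ⊕ DE = A9.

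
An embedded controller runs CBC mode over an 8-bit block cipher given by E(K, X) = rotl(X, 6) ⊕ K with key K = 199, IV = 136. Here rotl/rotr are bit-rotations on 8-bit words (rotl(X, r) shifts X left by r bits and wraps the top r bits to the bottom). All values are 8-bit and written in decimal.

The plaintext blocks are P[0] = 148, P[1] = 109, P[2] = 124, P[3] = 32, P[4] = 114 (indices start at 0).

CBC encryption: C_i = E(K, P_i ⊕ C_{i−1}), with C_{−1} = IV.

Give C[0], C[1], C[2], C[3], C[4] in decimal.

C[0] = 192, C[1] = 172, C[2] = 243, C[3] = 51, C[4] = 151

C[0]: P[0] ⊕ 136 = 28; E(K, 28) = 192.
C[1]: P[1] ⊕ 192 = 173; E(K, 173) = 172.
C[2]: P[2] ⊕ 172 = 208; E(K, 208) = 243.
C[3]: P[3] ⊕ 243 = 211; E(K, 211) = 51.
C[4]: P[4] ⊕ 51 = 65; E(K, 65) = 151.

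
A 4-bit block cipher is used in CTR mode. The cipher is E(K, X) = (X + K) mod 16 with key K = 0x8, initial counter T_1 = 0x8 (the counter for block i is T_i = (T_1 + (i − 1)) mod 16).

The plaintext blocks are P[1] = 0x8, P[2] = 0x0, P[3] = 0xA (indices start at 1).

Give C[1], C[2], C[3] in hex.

CTR encryption: S_i = E(K, T_i) where T_i is the counter for block i; C_i = P_i ⊕ S_i.
C[1]: T = 0x8, S = E(K, T) = 0x0; 0x8 ⊕ 0x0 = 0x8.
C[2]: T = 0x9, S = E(K, T) = 0x1; 0x0 ⊕ 0x1 = 0x1.
C[3]: T = 0xA, S = E(K, T) = 0x2; 0xA ⊕ 0x2 = 0x8.

C[1] = 0x8, C[2] = 0x1, C[3] = 0x8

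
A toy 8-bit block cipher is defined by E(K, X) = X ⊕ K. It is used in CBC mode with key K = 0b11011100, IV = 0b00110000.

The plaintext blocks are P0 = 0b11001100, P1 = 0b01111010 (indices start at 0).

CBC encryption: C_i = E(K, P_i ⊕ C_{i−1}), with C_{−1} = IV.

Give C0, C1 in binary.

C0 = 0b00100000, C1 = 0b10000110

C0: P0 ⊕ 0b00110000 = 0b11111100; E(K, 0b11111100) = 0b00100000.
C1: P1 ⊕ 0b00100000 = 0b01011010; E(K, 0b01011010) = 0b10000110.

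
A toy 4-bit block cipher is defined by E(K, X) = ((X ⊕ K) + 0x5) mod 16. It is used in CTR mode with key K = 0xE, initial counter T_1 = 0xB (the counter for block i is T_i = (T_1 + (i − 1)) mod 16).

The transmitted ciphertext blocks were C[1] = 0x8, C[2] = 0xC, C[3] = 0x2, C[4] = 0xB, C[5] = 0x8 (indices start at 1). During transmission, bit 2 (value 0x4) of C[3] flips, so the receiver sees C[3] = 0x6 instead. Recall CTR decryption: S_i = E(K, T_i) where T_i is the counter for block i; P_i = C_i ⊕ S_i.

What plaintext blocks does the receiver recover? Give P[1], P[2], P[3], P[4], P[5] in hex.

P[1] = 0x2, P[2] = 0xB, P[3] = 0xE, P[4] = 0xE, P[5] = 0xE

Only C[3] changed, to 0x6. In CTR, a change in C_i flips the same bit in P_i only; the keystream is unaffected. Decrypting the received ciphertext:
P[1]: T = 0xB, S = E(K, T) = 0xA; 0x8 ⊕ 0xA = 0x2.
P[2]: T = 0xC, S = E(K, T) = 0x7; 0xC ⊕ 0x7 = 0xB.
P[3]: T = 0xD, S = E(K, T) = 0x8; 0x6 ⊕ 0x8 = 0xE.
P[4]: T = 0xE, S = E(K, T) = 0x5; 0xB ⊕ 0x5 = 0xE.
P[5]: T = 0xF, S = E(K, T) = 0x6; 0x8 ⊕ 0x6 = 0xE.
Blocks that differ from the original plaintext: P[3].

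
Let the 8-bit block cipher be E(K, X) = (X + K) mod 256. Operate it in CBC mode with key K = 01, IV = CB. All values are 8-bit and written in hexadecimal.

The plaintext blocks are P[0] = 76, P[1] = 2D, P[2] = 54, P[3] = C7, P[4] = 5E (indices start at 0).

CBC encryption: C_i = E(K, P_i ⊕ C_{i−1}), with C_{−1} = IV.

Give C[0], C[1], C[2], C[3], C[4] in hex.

C[0]: P[0] ⊕ CB = BD; E(K, BD) = BE.
C[1]: P[1] ⊕ BE = 93; E(K, 93) = 94.
C[2]: P[2] ⊕ 94 = C0; E(K, C0) = C1.
C[3]: P[3] ⊕ C1 = 06; E(K, 06) = 07.
C[4]: P[4] ⊕ 07 = 59; E(K, 59) = 5A.

C[0] = BE, C[1] = 94, C[2] = C1, C[3] = 07, C[4] = 5A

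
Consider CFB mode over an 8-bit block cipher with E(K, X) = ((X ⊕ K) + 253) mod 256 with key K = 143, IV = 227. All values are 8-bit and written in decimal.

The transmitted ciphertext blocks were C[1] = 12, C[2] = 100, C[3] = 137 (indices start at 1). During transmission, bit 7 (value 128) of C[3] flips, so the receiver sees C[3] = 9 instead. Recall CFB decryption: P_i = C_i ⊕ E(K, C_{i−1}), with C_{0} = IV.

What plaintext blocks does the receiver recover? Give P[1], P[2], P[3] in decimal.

Only C[3] changed, to 9. In CFB, a change in C_i flips the same bit in P_i and garbles P_{i+1}. Decrypting the received ciphertext:
P[1]: E(K, 227) = 105; 12 ⊕ 105 = 101.
P[2]: E(K, 12) = 128; 100 ⊕ 128 = 228.
P[3]: E(K, 100) = 232; 9 ⊕ 232 = 225.
Blocks that differ from the original plaintext: P[3].

P[1] = 101, P[2] = 228, P[3] = 225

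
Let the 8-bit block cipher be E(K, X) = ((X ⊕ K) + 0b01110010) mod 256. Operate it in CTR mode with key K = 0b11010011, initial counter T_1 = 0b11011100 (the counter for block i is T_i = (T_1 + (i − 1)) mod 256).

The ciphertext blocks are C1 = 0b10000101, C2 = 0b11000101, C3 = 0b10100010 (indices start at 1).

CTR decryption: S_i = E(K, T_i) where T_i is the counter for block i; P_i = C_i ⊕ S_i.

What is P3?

P3 = 0b11011101

P3: T = 0b11011110, S = E(K, T) = 0b01111111; 0b10100010 ⊕ 0b01111111 = 0b11011101.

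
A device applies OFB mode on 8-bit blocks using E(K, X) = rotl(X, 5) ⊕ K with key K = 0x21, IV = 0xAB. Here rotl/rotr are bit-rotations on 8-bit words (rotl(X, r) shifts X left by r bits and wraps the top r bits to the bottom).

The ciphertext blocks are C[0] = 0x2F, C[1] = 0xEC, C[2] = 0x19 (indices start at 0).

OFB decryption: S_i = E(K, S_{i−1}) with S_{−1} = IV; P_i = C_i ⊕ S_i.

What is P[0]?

P[0] = 0x7B

P[0]: S = E(K, 0xAB) = 0x54; 0x2F ⊕ 0x54 = 0x7B.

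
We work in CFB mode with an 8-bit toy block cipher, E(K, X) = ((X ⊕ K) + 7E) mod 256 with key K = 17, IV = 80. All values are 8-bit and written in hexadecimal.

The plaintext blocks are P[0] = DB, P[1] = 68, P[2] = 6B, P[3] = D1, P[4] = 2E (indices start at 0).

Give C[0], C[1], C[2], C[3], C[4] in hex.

CFB encryption: C_i = P_i ⊕ E(K, C_{i−1}), with C_{−1} = IV.
C[0]: E(K, 80) = 15; DB ⊕ 15 = CE.
C[1]: E(K, CE) = 57; 68 ⊕ 57 = 3F.
C[2]: E(K, 3F) = A6; 6B ⊕ A6 = CD.
C[3]: E(K, CD) = 58; D1 ⊕ 58 = 89.
C[4]: E(K, 89) = 1C; 2E ⊕ 1C = 32.

C[0] = CE, C[1] = 3F, C[2] = CD, C[3] = 89, C[4] = 32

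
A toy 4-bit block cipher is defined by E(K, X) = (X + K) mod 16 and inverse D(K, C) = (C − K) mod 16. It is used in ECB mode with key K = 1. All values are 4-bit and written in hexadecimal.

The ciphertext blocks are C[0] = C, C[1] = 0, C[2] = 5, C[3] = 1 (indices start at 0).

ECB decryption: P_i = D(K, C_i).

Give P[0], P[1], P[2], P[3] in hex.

P[0]: D(K, C) = B.
P[1]: D(K, 0) = F.
P[2]: D(K, 5) = 4.
P[3]: D(K, 1) = 0.

P[0] = B, P[1] = F, P[2] = 4, P[3] = 0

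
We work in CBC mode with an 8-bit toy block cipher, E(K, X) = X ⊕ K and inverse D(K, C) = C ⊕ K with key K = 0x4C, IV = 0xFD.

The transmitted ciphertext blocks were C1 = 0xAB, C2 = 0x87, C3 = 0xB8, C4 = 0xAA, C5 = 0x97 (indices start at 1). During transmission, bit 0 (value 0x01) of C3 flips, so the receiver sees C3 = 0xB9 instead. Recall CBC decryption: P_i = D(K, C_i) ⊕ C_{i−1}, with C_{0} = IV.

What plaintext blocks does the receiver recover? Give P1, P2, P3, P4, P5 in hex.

Only C3 changed, to 0xB9. In CBC, a change in C_i garbles P_i and flips the same bit in P_{i+1}. Decrypting the received ciphertext:
P1: D(K, 0xAB) = 0xE7; 0xE7 ⊕ 0xFD = 0x1A.
P2: D(K, 0x87) = 0xCB; 0xCB ⊕ 0xAB = 0x60.
P3: D(K, 0xB9) = 0xF5; 0xF5 ⊕ 0x87 = 0x72.
P4: D(K, 0xAA) = 0xE6; 0xE6 ⊕ 0xB9 = 0x5F.
P5: D(K, 0x97) = 0xDB; 0xDB ⊕ 0xAA = 0x71.
Blocks that differ from the original plaintext: P3, P4.

P1 = 0x1A, P2 = 0x60, P3 = 0x72, P4 = 0x5F, P5 = 0x71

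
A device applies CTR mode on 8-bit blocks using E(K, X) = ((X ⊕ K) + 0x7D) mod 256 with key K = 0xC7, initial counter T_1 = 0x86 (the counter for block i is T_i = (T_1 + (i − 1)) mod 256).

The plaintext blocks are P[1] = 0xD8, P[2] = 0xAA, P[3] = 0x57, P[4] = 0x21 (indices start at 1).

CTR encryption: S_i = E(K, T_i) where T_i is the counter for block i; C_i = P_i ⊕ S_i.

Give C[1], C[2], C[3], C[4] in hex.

C[1]: T = 0x86, S = E(K, T) = 0xBE; 0xD8 ⊕ 0xBE = 0x66.
C[2]: T = 0x87, S = E(K, T) = 0xBD; 0xAA ⊕ 0xBD = 0x17.
C[3]: T = 0x88, S = E(K, T) = 0xCC; 0x57 ⊕ 0xCC = 0x9B.
C[4]: T = 0x89, S = E(K, T) = 0xCB; 0x21 ⊕ 0xCB = 0xEA.

C[1] = 0x66, C[2] = 0x17, C[3] = 0x9B, C[4] = 0xEA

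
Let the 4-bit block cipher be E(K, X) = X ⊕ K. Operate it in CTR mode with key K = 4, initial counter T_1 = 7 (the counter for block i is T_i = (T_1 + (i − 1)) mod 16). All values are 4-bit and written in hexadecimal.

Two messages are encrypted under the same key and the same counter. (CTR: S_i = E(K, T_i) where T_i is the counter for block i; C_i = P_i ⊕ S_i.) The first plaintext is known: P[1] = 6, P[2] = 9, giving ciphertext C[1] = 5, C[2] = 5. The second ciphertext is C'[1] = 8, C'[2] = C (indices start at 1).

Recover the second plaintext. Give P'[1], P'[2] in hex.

In CTR with a reused counter, both messages share the same keystream S_i, so C_i ⊕ C'_i = P_i ⊕ P'_i and thus P'_i = P_i ⊕ C_i ⊕ C'_i.
P'[1]: 6 ⊕ 5 ⊕ 8 = B.
P'[2]: 9 ⊕ 5 ⊕ C = 0.

P'[1] = B, P'[2] = 0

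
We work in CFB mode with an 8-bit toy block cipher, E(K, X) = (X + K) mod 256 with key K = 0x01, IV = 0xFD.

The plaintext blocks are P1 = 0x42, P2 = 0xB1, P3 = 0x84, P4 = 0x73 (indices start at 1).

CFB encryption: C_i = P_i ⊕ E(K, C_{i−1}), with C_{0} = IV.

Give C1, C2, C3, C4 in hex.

C1: E(K, 0xFD) = 0xFE; 0x42 ⊕ 0xFE = 0xBC.
C2: E(K, 0xBC) = 0xBD; 0xB1 ⊕ 0xBD = 0x0C.
C3: E(K, 0x0C) = 0x0D; 0x84 ⊕ 0x0D = 0x89.
C4: E(K, 0x89) = 0x8A; 0x73 ⊕ 0x8A = 0xF9.

C1 = 0xBC, C2 = 0x0C, C3 = 0x89, C4 = 0xF9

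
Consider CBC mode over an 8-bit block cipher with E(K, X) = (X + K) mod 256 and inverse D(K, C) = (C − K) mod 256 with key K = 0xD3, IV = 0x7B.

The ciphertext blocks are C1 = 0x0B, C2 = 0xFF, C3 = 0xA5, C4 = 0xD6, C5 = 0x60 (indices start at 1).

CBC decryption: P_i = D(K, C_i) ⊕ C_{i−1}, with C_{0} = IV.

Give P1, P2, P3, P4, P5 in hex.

P1 = 0x43, P2 = 0x27, P3 = 0x2D, P4 = 0xA6, P5 = 0x5B

P1: D(K, 0x0B) = 0x38; 0x38 ⊕ 0x7B = 0x43.
P2: D(K, 0xFF) = 0x2C; 0x2C ⊕ 0x0B = 0x27.
P3: D(K, 0xA5) = 0xD2; 0xD2 ⊕ 0xFF = 0x2D.
P4: D(K, 0xD6) = 0x03; 0x03 ⊕ 0xA5 = 0xA6.
P5: D(K, 0x60) = 0x8D; 0x8D ⊕ 0xD6 = 0x5B.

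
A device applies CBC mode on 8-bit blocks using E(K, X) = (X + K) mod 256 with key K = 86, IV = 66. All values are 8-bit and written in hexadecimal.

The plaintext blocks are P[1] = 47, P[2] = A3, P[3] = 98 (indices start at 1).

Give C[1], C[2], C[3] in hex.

C[1] = A7, C[2] = 8A, C[3] = 98

CBC encryption: C_i = E(K, P_i ⊕ C_{i−1}), with C_{0} = IV.
C[1]: P[1] ⊕ 66 = 21; E(K, 21) = A7.
C[2]: P[2] ⊕ A7 = 04; E(K, 04) = 8A.
C[3]: P[3] ⊕ 8A = 12; E(K, 12) = 98.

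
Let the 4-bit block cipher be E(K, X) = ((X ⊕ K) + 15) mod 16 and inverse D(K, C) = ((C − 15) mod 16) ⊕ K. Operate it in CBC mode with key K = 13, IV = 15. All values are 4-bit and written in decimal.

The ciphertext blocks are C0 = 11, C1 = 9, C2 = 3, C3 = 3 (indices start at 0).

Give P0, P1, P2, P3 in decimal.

P0 = 14, P1 = 12, P2 = 0, P3 = 10

CBC decryption: P_i = D(K, C_i) ⊕ C_{i−1}, with C_{−1} = IV.
P0: D(K, 11) = 1; 1 ⊕ 15 = 14.
P1: D(K, 9) = 7; 7 ⊕ 11 = 12.
P2: D(K, 3) = 9; 9 ⊕ 9 = 0.
P3: D(K, 3) = 9; 9 ⊕ 3 = 10.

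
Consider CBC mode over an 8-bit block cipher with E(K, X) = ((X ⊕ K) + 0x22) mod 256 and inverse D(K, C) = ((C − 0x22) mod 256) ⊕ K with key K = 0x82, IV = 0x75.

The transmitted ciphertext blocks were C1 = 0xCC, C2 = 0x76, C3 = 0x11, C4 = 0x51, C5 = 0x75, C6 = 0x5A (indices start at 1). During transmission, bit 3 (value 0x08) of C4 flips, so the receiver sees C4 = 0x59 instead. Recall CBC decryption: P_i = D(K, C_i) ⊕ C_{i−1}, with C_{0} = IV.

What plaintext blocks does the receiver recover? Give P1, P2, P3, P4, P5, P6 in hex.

P1 = 0x5D, P2 = 0x1A, P3 = 0x1B, P4 = 0xA4, P5 = 0x88, P6 = 0xCF

Only C4 changed, to 0x59. In CBC, a change in C_i garbles P_i and flips the same bit in P_{i+1}. Decrypting the received ciphertext:
P1: D(K, 0xCC) = 0x28; 0x28 ⊕ 0x75 = 0x5D.
P2: D(K, 0x76) = 0xD6; 0xD6 ⊕ 0xCC = 0x1A.
P3: D(K, 0x11) = 0x6D; 0x6D ⊕ 0x76 = 0x1B.
P4: D(K, 0x59) = 0xB5; 0xB5 ⊕ 0x11 = 0xA4.
P5: D(K, 0x75) = 0xD1; 0xD1 ⊕ 0x59 = 0x88.
P6: D(K, 0x5A) = 0xBA; 0xBA ⊕ 0x75 = 0xCF.
Blocks that differ from the original plaintext: P4, P5.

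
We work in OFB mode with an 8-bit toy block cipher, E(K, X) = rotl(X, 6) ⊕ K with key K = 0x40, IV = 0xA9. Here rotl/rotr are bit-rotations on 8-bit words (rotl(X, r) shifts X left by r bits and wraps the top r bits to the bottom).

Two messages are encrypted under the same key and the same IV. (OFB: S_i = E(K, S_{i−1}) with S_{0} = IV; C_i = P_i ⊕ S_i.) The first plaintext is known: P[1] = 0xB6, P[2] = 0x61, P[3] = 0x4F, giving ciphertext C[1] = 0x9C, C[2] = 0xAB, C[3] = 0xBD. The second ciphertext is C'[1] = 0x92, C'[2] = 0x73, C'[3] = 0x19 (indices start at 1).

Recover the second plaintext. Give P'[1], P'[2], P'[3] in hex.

In OFB with a reused IV, both messages share the same keystream S_i, so C_i ⊕ C'_i = P_i ⊕ P'_i and thus P'_i = P_i ⊕ C_i ⊕ C'_i.
P'[1]: 0xB6 ⊕ 0x9C ⊕ 0x92 = 0xB8.
P'[2]: 0x61 ⊕ 0xAB ⊕ 0x73 = 0xB9.
P'[3]: 0x4F ⊕ 0xBD ⊕ 0x19 = 0xEB.

P'[1] = 0xB8, P'[2] = 0xB9, P'[3] = 0xEB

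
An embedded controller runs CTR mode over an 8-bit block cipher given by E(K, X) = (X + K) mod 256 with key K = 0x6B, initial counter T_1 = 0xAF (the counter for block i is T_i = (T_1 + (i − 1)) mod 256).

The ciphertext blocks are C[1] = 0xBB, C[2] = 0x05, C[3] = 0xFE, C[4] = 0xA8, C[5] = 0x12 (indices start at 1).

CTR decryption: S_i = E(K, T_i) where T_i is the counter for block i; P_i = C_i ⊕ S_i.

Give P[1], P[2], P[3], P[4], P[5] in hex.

P[1] = 0xA1, P[2] = 0x1E, P[3] = 0xE2, P[4] = 0xB5, P[5] = 0x0C

P[1]: T = 0xAF, S = E(K, T) = 0x1A; 0xBB ⊕ 0x1A = 0xA1.
P[2]: T = 0xB0, S = E(K, T) = 0x1B; 0x05 ⊕ 0x1B = 0x1E.
P[3]: T = 0xB1, S = E(K, T) = 0x1C; 0xFE ⊕ 0x1C = 0xE2.
P[4]: T = 0xB2, S = E(K, T) = 0x1D; 0xA8 ⊕ 0x1D = 0xB5.
P[5]: T = 0xB3, S = E(K, T) = 0x1E; 0x12 ⊕ 0x1E = 0x0C.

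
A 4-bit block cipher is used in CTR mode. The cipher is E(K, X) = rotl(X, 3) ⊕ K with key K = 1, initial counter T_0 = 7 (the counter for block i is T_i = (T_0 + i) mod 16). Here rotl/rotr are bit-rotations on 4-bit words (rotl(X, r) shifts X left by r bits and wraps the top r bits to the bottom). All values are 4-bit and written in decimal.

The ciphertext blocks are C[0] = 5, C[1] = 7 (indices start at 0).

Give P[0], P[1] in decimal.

P[0] = 15, P[1] = 2

CTR decryption: S_i = E(K, T_i) where T_i is the counter for block i; P_i = C_i ⊕ S_i.
P[0]: T = 7, S = E(K, T) = 10; 5 ⊕ 10 = 15.
P[1]: T = 8, S = E(K, T) = 5; 7 ⊕ 5 = 2.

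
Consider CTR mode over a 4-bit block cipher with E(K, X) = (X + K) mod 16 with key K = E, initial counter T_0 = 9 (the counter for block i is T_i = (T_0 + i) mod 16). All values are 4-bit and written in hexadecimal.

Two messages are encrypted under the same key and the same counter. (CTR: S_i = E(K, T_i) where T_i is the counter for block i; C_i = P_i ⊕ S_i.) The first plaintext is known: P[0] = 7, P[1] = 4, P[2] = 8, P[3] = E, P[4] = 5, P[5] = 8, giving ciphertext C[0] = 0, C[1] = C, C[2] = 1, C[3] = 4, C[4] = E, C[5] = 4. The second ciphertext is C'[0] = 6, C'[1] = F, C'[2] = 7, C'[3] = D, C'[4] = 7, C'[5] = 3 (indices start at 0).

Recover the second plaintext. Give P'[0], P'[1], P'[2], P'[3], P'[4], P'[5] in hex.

In CTR with a reused counter, both messages share the same keystream S_i, so C_i ⊕ C'_i = P_i ⊕ P'_i and thus P'_i = P_i ⊕ C_i ⊕ C'_i.
P'[0]: 7 ⊕ 0 ⊕ 6 = 1.
P'[1]: 4 ⊕ C ⊕ F = 7.
P'[2]: 8 ⊕ 1 ⊕ 7 = E.
P'[3]: E ⊕ 4 ⊕ D = 7.
P'[4]: 5 ⊕ E ⊕ 7 = C.
P'[5]: 8 ⊕ 4 ⊕ 3 = F.

P'[0] = 1, P'[1] = 7, P'[2] = E, P'[3] = 7, P'[4] = C, P'[5] = F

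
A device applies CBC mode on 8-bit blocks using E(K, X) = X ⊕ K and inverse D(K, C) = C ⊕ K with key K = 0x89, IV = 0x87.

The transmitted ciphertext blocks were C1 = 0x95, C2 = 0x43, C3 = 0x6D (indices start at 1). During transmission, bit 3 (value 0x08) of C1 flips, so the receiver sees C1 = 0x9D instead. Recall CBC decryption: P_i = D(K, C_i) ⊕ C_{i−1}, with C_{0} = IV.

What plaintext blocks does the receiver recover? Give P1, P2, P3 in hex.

P1 = 0x93, P2 = 0x57, P3 = 0xA7

Only C1 changed, to 0x9D. In CBC, a change in C_i garbles P_i and flips the same bit in P_{i+1}. Decrypting the received ciphertext:
P1: D(K, 0x9D) = 0x14; 0x14 ⊕ 0x87 = 0x93.
P2: D(K, 0x43) = 0xCA; 0xCA ⊕ 0x9D = 0x57.
P3: D(K, 0x6D) = 0xE4; 0xE4 ⊕ 0x43 = 0xA7.
Blocks that differ from the original plaintext: P1, P2.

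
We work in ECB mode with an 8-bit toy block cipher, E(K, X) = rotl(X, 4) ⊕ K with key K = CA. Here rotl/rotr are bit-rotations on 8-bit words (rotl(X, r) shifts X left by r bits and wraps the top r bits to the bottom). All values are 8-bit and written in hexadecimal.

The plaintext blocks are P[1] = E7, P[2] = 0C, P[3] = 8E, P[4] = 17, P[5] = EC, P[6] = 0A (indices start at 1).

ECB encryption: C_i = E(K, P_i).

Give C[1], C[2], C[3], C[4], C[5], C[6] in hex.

C[1]: E(K, E7) = B4.
C[2]: E(K, 0C) = 0A.
C[3]: E(K, 8E) = 22.
C[4]: E(K, 17) = BB.
C[5]: E(K, EC) = 04.
C[6]: E(K, 0A) = 6A.

C[1] = B4, C[2] = 0A, C[3] = 22, C[4] = BB, C[5] = 04, C[6] = 6A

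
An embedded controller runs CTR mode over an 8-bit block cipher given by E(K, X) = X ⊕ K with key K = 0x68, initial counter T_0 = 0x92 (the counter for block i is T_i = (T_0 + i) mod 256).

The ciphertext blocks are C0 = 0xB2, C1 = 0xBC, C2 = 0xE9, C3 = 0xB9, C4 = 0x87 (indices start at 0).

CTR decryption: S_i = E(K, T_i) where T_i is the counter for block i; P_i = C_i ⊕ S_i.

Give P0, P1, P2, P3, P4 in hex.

P0 = 0x48, P1 = 0x47, P2 = 0x15, P3 = 0x44, P4 = 0x79

P0: T = 0x92, S = E(K, T) = 0xFA; 0xB2 ⊕ 0xFA = 0x48.
P1: T = 0x93, S = E(K, T) = 0xFB; 0xBC ⊕ 0xFB = 0x47.
P2: T = 0x94, S = E(K, T) = 0xFC; 0xE9 ⊕ 0xFC = 0x15.
P3: T = 0x95, S = E(K, T) = 0xFD; 0xB9 ⊕ 0xFD = 0x44.
P4: T = 0x96, S = E(K, T) = 0xFE; 0x87 ⊕ 0xFE = 0x79.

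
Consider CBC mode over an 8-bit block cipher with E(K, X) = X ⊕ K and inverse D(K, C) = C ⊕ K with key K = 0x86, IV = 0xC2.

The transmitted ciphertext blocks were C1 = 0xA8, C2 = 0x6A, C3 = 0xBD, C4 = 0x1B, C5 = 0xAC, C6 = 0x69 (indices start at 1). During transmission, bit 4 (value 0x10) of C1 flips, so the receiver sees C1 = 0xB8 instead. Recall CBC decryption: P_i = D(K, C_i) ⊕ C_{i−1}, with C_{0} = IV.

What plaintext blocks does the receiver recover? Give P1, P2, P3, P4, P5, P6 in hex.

P1 = 0xFC, P2 = 0x54, P3 = 0x51, P4 = 0x20, P5 = 0x31, P6 = 0x43

Only C1 changed, to 0xB8. In CBC, a change in C_i garbles P_i and flips the same bit in P_{i+1}. Decrypting the received ciphertext:
P1: D(K, 0xB8) = 0x3E; 0x3E ⊕ 0xC2 = 0xFC.
P2: D(K, 0x6A) = 0xEC; 0xEC ⊕ 0xB8 = 0x54.
P3: D(K, 0xBD) = 0x3B; 0x3B ⊕ 0x6A = 0x51.
P4: D(K, 0x1B) = 0x9D; 0x9D ⊕ 0xBD = 0x20.
P5: D(K, 0xAC) = 0x2A; 0x2A ⊕ 0x1B = 0x31.
P6: D(K, 0x69) = 0xEF; 0xEF ⊕ 0xAC = 0x43.
Blocks that differ from the original plaintext: P1, P2.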